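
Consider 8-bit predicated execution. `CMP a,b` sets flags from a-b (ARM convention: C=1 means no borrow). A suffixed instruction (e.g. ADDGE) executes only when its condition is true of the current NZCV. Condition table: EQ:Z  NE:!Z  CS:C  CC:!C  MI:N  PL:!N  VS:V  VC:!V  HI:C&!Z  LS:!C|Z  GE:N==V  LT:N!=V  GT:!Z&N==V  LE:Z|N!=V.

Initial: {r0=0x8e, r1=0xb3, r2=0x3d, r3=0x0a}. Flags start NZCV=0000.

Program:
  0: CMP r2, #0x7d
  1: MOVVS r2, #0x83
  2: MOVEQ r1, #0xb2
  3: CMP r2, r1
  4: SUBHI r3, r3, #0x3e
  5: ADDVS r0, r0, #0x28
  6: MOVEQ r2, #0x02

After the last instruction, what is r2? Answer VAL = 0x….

VAL = 0x3d

0: ✓ CMP  NZCV=1000
1: · MOVVS
2: · MOVEQ
3: ✓ CMP  NZCV=1001
4: · SUBHI
5: ✓ ADDVS  r0←0xb6
6: · MOVEQ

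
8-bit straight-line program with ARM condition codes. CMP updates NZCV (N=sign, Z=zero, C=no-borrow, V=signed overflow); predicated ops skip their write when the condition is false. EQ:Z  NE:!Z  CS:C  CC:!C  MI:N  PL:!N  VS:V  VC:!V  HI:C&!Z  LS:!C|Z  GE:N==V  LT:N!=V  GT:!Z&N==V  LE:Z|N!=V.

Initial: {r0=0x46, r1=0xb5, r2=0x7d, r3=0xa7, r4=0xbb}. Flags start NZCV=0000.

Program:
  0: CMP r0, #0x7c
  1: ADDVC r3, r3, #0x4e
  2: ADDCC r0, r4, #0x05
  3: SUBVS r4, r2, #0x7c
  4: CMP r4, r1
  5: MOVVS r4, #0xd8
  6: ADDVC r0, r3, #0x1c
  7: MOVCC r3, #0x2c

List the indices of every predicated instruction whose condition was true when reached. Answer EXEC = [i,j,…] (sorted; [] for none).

[0] flags=1000 → (cmp)
[1] flags=1000 VC?T → r3=0xf5
[2] flags=1000 CC?T → r0=0xc0
[3] flags=1000 VS?F → skip
[4] flags=0010 → (cmp)
[5] flags=0010 VS?F → skip
[6] flags=0010 VC?T → r0=0x11
[7] flags=0010 CC?F → skip

EXEC = [1,2,6]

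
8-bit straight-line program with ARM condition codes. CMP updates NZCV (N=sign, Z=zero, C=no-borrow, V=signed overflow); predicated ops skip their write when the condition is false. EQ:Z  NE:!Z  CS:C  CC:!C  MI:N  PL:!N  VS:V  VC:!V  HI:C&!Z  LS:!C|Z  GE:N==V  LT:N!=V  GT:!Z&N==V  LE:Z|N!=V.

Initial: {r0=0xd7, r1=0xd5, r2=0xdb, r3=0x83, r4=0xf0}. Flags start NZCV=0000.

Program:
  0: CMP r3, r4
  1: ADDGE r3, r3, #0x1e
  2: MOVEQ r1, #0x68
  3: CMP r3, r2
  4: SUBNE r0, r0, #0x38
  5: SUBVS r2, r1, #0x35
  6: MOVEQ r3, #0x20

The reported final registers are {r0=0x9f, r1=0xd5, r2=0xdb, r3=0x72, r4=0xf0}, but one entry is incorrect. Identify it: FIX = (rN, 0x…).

FIX = (r3, 0x83)

[0] flags=1000 → (cmp)
[1] flags=1000 GE?F → skip
[2] flags=1000 EQ?F → skip
[3] flags=1000 → (cmp)
[4] flags=1000 NE?T → r0=0x9f
[5] flags=1000 VS?F → skip
[6] flags=1000 EQ?F → skip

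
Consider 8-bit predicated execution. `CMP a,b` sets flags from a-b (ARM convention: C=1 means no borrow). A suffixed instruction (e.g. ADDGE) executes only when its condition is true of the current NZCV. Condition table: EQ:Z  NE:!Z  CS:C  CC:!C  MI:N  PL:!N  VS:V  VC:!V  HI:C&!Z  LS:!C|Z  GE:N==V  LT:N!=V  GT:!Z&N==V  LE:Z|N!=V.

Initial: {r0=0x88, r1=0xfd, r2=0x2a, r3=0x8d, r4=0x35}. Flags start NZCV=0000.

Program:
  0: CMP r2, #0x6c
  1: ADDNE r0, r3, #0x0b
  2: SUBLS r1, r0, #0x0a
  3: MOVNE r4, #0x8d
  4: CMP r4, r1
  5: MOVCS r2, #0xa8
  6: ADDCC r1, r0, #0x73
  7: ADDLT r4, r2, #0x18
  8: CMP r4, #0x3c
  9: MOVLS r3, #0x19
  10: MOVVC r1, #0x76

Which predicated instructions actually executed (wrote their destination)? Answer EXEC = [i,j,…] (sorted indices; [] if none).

0: ✓ CMP  NZCV=1000
1: ✓ ADDNE  r0←0x98
2: ✓ SUBLS  r1←0x8e
3: ✓ MOVNE  r4←0x8d
4: ✓ CMP  NZCV=1000
5: · MOVCS
6: ✓ ADDCC  r1←0x0b
7: ✓ ADDLT  r4←0x42
8: ✓ CMP  NZCV=0010
9: · MOVLS
10: ✓ MOVVC  r1←0x76

EXEC = [1,2,3,6,7,10]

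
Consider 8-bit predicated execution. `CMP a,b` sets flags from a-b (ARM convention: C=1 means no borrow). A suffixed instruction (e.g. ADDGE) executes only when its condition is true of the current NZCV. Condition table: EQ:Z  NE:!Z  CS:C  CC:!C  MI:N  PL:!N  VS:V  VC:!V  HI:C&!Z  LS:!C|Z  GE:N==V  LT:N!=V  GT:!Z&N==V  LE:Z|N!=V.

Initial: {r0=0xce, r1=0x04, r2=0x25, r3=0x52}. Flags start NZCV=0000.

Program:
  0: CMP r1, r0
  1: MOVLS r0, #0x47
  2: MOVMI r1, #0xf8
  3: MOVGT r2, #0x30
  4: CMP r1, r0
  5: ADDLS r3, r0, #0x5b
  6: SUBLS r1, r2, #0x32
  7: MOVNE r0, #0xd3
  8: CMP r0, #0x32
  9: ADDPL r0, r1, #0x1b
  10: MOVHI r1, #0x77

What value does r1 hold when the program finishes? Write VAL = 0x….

0: ✓ CMP  NZCV=0000
1: ✓ MOVLS  r0←0x47
2: · MOVMI
3: ✓ MOVGT  r2←0x30
4: ✓ CMP  NZCV=1000
5: ✓ ADDLS  r3←0xa2
6: ✓ SUBLS  r1←0xfe
7: ✓ MOVNE  r0←0xd3
8: ✓ CMP  NZCV=1010
9: · ADDPL
10: ✓ MOVHI  r1←0x77

VAL = 0x77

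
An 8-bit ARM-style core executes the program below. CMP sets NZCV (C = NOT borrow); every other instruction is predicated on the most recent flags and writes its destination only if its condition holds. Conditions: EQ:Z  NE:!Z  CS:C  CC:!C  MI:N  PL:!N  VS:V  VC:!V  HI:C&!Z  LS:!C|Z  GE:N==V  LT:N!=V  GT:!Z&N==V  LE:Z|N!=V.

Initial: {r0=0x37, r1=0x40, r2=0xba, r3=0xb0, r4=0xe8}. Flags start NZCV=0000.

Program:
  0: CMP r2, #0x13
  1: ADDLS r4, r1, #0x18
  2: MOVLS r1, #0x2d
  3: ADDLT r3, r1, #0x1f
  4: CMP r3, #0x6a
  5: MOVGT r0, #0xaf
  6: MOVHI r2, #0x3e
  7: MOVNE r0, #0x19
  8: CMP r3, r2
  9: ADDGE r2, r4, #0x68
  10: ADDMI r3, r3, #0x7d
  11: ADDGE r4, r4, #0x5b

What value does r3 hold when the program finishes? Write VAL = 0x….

VAL = 0xdc

[0] flags=1010 → (cmp)
[1] flags=1010 LS?F → skip
[2] flags=1010 LS?F → skip
[3] flags=1010 LT?T → r3=0x5f
[4] flags=1000 → (cmp)
[5] flags=1000 GT?F → skip
[6] flags=1000 HI?F → skip
[7] flags=1000 NE?T → r0=0x19
[8] flags=1001 → (cmp)
[9] flags=1001 GE?T → r2=0x50
[10] flags=1001 MI?T → r3=0xdc
[11] flags=1001 GE?T → r4=0x43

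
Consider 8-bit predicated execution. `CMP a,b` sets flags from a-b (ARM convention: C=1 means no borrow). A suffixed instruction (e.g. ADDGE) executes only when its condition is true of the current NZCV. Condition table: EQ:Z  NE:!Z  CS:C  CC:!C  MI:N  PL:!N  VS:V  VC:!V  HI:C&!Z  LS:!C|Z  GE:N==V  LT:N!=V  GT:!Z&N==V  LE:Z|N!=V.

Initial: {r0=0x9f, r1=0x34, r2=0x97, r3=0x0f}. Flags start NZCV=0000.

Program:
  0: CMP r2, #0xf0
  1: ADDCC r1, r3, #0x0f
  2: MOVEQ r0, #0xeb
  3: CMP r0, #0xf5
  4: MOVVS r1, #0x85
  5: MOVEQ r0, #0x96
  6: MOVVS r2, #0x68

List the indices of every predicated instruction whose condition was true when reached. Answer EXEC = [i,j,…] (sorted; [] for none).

EXEC = [1]

[0] flags=1000 → (cmp)
[1] flags=1000 CC?T → r1=0x1e
[2] flags=1000 EQ?F → skip
[3] flags=1000 → (cmp)
[4] flags=1000 VS?F → skip
[5] flags=1000 EQ?F → skip
[6] flags=1000 VS?F → skip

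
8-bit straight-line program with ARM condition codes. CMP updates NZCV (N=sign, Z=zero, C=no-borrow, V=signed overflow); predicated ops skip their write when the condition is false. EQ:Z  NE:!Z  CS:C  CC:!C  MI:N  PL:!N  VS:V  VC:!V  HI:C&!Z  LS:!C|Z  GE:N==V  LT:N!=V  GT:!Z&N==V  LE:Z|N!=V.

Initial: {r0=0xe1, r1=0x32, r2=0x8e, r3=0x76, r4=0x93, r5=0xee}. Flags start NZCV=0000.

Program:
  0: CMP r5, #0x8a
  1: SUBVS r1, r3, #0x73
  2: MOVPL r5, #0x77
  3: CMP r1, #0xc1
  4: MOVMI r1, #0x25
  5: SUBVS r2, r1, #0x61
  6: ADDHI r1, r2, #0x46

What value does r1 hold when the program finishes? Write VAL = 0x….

VAL = 0x32

0: ✓ CMP  NZCV=0010
1: · SUBVS
2: ✓ MOVPL  r5←0x77
3: ✓ CMP  NZCV=0000
4: · MOVMI
5: · SUBVS
6: · ADDHI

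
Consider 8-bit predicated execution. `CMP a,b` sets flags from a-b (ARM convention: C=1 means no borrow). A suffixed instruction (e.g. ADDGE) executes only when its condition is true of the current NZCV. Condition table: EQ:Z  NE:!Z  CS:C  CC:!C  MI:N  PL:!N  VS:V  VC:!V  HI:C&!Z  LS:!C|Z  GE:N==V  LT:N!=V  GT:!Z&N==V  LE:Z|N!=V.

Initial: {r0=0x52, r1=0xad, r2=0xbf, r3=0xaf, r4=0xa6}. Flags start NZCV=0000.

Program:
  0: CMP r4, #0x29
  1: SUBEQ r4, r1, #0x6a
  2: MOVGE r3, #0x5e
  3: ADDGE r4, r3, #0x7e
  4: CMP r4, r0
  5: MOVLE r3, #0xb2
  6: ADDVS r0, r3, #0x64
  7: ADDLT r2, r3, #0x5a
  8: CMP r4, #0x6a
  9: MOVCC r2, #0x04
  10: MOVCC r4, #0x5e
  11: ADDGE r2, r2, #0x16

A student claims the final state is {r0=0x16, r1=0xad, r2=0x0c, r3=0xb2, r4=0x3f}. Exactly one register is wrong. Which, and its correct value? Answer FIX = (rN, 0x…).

0: ✓ CMP  NZCV=0011
1: · SUBEQ
2: · MOVGE
3: · ADDGE
4: ✓ CMP  NZCV=0011
5: ✓ MOVLE  r3←0xb2
6: ✓ ADDVS  r0←0x16
7: ✓ ADDLT  r2←0x0c
8: ✓ CMP  NZCV=0011
9: · MOVCC
10: · MOVCC
11: · ADDGE

FIX = (r4, 0xa6)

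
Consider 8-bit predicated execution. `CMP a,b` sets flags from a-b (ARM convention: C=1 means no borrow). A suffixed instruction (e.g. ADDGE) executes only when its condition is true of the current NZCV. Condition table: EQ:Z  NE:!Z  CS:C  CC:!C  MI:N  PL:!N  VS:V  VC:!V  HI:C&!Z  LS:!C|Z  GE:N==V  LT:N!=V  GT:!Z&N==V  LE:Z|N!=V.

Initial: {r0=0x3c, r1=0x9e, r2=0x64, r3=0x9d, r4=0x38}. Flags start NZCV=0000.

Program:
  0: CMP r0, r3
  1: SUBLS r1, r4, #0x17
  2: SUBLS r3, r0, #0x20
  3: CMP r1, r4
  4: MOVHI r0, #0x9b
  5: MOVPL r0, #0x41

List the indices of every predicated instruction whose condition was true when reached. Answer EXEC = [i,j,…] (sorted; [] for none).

0: ✓ CMP  NZCV=1001
1: ✓ SUBLS  r1←0x21
2: ✓ SUBLS  r3←0x1c
3: ✓ CMP  NZCV=1000
4: · MOVHI
5: · MOVPL

EXEC = [1,2]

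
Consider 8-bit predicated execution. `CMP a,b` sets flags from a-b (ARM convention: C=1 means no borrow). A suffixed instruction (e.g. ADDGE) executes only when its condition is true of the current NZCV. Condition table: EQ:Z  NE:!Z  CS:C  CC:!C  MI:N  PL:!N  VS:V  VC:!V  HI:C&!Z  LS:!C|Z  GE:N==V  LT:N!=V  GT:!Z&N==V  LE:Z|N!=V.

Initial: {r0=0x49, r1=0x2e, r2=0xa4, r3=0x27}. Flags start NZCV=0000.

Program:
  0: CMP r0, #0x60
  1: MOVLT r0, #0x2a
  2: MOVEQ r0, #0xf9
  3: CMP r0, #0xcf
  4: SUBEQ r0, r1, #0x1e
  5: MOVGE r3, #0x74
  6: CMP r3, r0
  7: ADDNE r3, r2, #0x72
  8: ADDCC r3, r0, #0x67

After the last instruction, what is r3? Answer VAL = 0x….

VAL = 0x16

[0] flags=1000 → (cmp)
[1] flags=1000 LT?T → r0=0x2a
[2] flags=1000 EQ?F → skip
[3] flags=0000 → (cmp)
[4] flags=0000 EQ?F → skip
[5] flags=0000 GE?T → r3=0x74
[6] flags=0010 → (cmp)
[7] flags=0010 NE?T → r3=0x16
[8] flags=0010 CC?F → skip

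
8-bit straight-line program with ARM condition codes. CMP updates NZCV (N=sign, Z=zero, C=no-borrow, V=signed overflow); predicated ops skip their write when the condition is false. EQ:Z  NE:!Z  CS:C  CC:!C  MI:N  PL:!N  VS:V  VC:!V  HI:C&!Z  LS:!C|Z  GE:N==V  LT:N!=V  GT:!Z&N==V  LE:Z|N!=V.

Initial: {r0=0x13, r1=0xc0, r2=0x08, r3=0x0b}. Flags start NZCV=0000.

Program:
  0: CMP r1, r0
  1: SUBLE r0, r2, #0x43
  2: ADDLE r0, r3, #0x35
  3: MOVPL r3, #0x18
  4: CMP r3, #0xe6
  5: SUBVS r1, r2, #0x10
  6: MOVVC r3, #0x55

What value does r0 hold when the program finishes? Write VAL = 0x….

VAL = 0x40

[0] flags=1010 → (cmp)
[1] flags=1010 LE?T → r0=0xc5
[2] flags=1010 LE?T → r0=0x40
[3] flags=1010 PL?F → skip
[4] flags=0000 → (cmp)
[5] flags=0000 VS?F → skip
[6] flags=0000 VC?T → r3=0x55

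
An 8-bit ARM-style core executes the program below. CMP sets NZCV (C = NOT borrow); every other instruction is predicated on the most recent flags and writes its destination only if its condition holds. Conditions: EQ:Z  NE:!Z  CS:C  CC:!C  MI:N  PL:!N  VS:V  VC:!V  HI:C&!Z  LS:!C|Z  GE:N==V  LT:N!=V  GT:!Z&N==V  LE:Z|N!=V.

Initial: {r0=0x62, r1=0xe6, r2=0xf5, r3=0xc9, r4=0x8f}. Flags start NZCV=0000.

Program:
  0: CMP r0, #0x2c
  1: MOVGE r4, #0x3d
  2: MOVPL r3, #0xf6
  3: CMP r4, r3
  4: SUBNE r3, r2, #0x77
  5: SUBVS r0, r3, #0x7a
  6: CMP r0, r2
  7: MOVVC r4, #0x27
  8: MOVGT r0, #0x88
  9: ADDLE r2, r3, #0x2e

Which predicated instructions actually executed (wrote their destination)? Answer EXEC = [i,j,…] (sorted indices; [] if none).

EXEC = [1,2,4,7,8]

0: ✓ CMP  NZCV=0010
1: ✓ MOVGE  r4←0x3d
2: ✓ MOVPL  r3←0xf6
3: ✓ CMP  NZCV=0000
4: ✓ SUBNE  r3←0x7e
5: · SUBVS
6: ✓ CMP  NZCV=0000
7: ✓ MOVVC  r4←0x27
8: ✓ MOVGT  r0←0x88
9: · ADDLE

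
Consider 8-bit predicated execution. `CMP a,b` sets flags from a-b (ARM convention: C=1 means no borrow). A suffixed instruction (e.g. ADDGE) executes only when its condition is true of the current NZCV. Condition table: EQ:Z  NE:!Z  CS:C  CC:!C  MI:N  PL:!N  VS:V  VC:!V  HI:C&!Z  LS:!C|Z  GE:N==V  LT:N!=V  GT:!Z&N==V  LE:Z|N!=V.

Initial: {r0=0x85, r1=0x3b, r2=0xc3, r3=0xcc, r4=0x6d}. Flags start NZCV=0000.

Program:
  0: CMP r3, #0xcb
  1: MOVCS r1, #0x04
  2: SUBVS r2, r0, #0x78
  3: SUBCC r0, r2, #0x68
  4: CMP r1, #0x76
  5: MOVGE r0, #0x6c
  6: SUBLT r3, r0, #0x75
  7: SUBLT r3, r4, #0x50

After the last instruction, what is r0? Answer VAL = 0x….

[0] flags=0010 → (cmp)
[1] flags=0010 CS?T → r1=0x04
[2] flags=0010 VS?F → skip
[3] flags=0010 CC?F → skip
[4] flags=1000 → (cmp)
[5] flags=1000 GE?F → skip
[6] flags=1000 LT?T → r3=0x10
[7] flags=1000 LT?T → r3=0x1d

VAL = 0x85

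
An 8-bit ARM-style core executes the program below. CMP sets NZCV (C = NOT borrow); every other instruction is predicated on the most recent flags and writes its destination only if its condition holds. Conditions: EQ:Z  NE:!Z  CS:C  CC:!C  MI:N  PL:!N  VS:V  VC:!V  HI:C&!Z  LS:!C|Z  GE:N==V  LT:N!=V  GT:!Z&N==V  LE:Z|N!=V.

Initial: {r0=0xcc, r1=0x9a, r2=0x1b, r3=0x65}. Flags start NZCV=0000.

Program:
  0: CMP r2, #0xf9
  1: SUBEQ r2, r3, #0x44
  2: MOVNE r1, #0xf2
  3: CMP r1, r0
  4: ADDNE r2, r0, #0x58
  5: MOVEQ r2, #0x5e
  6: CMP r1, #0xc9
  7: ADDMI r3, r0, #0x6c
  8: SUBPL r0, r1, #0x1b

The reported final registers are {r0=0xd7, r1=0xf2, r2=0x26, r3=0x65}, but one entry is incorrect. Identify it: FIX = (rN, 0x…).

FIX = (r2, 0x24)

0: ✓ CMP  NZCV=0000
1: · SUBEQ
2: ✓ MOVNE  r1←0xf2
3: ✓ CMP  NZCV=0010
4: ✓ ADDNE  r2←0x24
5: · MOVEQ
6: ✓ CMP  NZCV=0010
7: · ADDMI
8: ✓ SUBPL  r0←0xd7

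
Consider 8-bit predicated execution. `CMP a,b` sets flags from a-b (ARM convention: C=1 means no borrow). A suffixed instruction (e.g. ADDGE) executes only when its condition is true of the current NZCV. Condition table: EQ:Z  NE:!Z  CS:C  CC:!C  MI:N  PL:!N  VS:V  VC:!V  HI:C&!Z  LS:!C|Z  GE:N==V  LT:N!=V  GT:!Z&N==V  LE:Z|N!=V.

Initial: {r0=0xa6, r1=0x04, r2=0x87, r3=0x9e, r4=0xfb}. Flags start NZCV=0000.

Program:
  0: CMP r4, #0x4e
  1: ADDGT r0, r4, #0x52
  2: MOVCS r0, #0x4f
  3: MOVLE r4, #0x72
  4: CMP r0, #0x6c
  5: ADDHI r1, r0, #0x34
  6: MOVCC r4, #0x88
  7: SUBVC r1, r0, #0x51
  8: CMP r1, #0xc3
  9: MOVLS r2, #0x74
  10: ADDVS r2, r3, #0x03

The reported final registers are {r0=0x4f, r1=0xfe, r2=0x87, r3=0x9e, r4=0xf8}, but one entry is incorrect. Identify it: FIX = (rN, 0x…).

FIX = (r4, 0x88)

0: ✓ CMP  NZCV=1010
1: · ADDGT
2: ✓ MOVCS  r0←0x4f
3: ✓ MOVLE  r4←0x72
4: ✓ CMP  NZCV=1000
5: · ADDHI
6: ✓ MOVCC  r4←0x88
7: ✓ SUBVC  r1←0xfe
8: ✓ CMP  NZCV=0010
9: · MOVLS
10: · ADDVS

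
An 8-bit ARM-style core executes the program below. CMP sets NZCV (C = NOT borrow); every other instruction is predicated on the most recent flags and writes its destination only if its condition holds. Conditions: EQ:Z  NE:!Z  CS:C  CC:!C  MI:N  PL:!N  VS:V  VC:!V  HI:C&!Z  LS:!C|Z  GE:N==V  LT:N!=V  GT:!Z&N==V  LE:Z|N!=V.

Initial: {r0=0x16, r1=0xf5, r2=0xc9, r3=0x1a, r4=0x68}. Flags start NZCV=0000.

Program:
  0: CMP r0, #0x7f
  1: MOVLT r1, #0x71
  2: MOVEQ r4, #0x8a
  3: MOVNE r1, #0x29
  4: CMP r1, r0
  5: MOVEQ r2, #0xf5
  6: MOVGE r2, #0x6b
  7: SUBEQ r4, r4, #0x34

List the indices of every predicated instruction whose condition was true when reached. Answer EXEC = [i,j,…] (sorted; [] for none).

EXEC = [1,3,6]

0: ✓ CMP  NZCV=1000
1: ✓ MOVLT  r1←0x71
2: · MOVEQ
3: ✓ MOVNE  r1←0x29
4: ✓ CMP  NZCV=0010
5: · MOVEQ
6: ✓ MOVGE  r2←0x6b
7: · SUBEQ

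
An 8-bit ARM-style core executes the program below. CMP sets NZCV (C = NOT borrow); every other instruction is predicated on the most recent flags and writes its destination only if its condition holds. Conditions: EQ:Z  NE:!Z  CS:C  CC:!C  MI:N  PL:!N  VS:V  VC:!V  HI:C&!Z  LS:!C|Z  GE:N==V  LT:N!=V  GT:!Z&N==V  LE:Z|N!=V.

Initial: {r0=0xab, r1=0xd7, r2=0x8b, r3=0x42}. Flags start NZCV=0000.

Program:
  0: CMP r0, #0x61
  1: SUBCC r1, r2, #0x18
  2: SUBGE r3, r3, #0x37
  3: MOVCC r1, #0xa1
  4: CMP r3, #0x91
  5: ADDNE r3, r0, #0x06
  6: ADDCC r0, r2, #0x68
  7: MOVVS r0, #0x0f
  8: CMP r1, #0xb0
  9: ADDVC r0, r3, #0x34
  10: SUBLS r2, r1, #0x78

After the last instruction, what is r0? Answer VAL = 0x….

VAL = 0xe5

0: ✓ CMP  NZCV=0011
1: · SUBCC
2: · SUBGE
3: · MOVCC
4: ✓ CMP  NZCV=1001
5: ✓ ADDNE  r3←0xb1
6: ✓ ADDCC  r0←0xf3
7: ✓ MOVVS  r0←0x0f
8: ✓ CMP  NZCV=0010
9: ✓ ADDVC  r0←0xe5
10: · SUBLS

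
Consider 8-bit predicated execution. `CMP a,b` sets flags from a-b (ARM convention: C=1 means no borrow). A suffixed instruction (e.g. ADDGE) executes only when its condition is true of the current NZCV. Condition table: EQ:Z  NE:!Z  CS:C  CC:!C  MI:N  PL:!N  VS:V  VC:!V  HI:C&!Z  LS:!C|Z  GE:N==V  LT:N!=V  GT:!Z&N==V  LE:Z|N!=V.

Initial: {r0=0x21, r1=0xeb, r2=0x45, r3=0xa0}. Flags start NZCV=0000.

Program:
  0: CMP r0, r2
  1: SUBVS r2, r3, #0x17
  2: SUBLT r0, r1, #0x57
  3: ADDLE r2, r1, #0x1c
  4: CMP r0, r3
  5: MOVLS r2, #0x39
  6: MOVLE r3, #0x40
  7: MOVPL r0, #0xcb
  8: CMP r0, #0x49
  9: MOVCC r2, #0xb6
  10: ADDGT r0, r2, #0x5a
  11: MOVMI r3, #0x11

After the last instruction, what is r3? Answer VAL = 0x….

0: ✓ CMP  NZCV=1000
1: · SUBVS
2: ✓ SUBLT  r0←0x94
3: ✓ ADDLE  r2←0x07
4: ✓ CMP  NZCV=1000
5: ✓ MOVLS  r2←0x39
6: ✓ MOVLE  r3←0x40
7: · MOVPL
8: ✓ CMP  NZCV=0011
9: · MOVCC
10: · ADDGT
11: · MOVMI

VAL = 0x40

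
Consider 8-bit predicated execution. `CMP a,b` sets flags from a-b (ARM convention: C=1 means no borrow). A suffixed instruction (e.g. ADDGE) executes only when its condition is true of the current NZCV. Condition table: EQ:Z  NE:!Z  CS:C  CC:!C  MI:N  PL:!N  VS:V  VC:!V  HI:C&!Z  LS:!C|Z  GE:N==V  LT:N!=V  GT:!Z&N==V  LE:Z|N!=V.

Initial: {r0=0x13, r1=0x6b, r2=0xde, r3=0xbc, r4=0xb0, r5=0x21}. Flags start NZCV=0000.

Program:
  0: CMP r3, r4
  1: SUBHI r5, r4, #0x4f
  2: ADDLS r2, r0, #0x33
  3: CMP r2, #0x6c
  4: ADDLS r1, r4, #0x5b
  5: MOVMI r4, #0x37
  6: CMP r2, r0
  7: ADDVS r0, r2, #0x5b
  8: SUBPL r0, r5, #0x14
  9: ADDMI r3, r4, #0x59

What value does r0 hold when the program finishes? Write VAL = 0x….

[0] flags=0010 → (cmp)
[1] flags=0010 HI?T → r5=0x61
[2] flags=0010 LS?F → skip
[3] flags=0011 → (cmp)
[4] flags=0011 LS?F → skip
[5] flags=0011 MI?F → skip
[6] flags=1010 → (cmp)
[7] flags=1010 VS?F → skip
[8] flags=1010 PL?F → skip
[9] flags=1010 MI?T → r3=0x09

VAL = 0x13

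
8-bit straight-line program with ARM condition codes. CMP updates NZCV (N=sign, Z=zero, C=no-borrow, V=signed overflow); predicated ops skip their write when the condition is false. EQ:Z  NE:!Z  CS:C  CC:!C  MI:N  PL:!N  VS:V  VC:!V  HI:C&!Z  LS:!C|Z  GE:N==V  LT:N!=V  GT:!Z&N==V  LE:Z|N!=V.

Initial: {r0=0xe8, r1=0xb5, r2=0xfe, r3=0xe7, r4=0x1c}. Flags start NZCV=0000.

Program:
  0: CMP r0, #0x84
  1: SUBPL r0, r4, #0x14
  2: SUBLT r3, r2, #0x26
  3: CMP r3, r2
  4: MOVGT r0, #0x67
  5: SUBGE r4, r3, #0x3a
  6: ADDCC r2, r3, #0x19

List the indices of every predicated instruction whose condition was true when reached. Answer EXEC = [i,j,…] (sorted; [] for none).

0: ✓ CMP  NZCV=0010
1: ✓ SUBPL  r0←0x08
2: · SUBLT
3: ✓ CMP  NZCV=1000
4: · MOVGT
5: · SUBGE
6: ✓ ADDCC  r2←0x00

EXEC = [1,6]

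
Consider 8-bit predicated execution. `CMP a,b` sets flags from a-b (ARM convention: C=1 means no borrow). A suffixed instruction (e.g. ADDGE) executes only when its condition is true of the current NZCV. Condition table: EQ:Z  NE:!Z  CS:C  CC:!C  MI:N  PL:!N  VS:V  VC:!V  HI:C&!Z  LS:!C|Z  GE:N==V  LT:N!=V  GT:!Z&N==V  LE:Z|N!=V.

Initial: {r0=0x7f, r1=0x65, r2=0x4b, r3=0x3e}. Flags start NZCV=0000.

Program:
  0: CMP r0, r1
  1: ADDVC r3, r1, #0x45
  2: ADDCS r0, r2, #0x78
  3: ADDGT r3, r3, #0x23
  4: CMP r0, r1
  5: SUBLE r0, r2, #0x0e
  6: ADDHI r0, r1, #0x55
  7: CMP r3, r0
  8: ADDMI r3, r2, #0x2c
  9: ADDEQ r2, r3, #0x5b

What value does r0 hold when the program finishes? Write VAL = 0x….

VAL = 0xba

[0] flags=0010 → (cmp)
[1] flags=0010 VC?T → r3=0xaa
[2] flags=0010 CS?T → r0=0xc3
[3] flags=0010 GT?T → r3=0xcd
[4] flags=0011 → (cmp)
[5] flags=0011 LE?T → r0=0x3d
[6] flags=0011 HI?T → r0=0xba
[7] flags=0010 → (cmp)
[8] flags=0010 MI?F → skip
[9] flags=0010 EQ?F → skip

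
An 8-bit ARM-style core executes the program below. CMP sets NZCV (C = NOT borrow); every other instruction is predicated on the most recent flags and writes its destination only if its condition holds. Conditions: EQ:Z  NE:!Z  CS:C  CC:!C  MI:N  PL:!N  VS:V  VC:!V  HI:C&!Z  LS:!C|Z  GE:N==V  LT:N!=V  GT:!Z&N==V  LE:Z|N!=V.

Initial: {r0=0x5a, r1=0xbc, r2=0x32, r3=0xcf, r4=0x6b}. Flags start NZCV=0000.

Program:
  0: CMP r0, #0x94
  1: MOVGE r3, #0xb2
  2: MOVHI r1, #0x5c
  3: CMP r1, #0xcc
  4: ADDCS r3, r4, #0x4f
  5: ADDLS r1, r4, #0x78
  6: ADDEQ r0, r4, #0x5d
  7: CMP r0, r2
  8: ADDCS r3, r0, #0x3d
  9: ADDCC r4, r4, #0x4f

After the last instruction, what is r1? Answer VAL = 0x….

[0] flags=1001 → (cmp)
[1] flags=1001 GE?T → r3=0xb2
[2] flags=1001 HI?F → skip
[3] flags=1000 → (cmp)
[4] flags=1000 CS?F → skip
[5] flags=1000 LS?T → r1=0xe3
[6] flags=1000 EQ?F → skip
[7] flags=0010 → (cmp)
[8] flags=0010 CS?T → r3=0x97
[9] flags=0010 CC?F → skip

VAL = 0xe3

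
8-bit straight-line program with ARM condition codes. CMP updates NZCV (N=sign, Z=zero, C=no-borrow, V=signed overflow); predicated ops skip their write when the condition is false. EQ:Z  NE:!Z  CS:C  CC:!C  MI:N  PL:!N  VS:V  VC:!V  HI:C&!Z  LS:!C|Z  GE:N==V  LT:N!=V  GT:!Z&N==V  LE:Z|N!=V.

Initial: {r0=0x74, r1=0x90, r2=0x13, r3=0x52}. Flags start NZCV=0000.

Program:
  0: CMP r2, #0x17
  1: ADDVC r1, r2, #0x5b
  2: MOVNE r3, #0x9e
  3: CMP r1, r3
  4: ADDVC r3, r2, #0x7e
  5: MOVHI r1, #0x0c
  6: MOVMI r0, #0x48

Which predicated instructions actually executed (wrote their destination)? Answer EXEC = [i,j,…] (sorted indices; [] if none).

EXEC = [1,2,6]

0: ✓ CMP  NZCV=1000
1: ✓ ADDVC  r1←0x6e
2: ✓ MOVNE  r3←0x9e
3: ✓ CMP  NZCV=1001
4: · ADDVC
5: · MOVHI
6: ✓ MOVMI  r0←0x48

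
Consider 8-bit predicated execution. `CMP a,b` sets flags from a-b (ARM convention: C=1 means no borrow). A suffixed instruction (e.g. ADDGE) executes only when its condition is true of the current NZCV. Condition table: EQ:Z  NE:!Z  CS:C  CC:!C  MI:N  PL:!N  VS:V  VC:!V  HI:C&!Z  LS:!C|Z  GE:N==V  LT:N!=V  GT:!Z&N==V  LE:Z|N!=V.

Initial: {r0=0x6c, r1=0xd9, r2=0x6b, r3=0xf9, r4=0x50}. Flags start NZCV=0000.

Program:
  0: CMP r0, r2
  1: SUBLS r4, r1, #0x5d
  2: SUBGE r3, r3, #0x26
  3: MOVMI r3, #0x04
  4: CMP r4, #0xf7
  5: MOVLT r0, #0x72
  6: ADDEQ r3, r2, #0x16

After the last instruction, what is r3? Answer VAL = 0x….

VAL = 0xd3

0: ✓ CMP  NZCV=0010
1: · SUBLS
2: ✓ SUBGE  r3←0xd3
3: · MOVMI
4: ✓ CMP  NZCV=0000
5: · MOVLT
6: · ADDEQ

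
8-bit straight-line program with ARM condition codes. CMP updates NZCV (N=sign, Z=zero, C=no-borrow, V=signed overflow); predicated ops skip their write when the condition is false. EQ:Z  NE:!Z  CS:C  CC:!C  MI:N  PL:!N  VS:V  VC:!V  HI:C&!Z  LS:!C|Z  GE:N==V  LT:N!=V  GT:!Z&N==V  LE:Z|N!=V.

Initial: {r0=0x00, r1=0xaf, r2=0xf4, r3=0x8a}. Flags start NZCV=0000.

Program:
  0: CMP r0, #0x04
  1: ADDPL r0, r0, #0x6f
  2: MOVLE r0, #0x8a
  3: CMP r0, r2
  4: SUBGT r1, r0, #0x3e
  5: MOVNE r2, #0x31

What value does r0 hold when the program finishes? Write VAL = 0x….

VAL = 0x8a

0: ✓ CMP  NZCV=1000
1: · ADDPL
2: ✓ MOVLE  r0←0x8a
3: ✓ CMP  NZCV=1000
4: · SUBGT
5: ✓ MOVNE  r2←0x31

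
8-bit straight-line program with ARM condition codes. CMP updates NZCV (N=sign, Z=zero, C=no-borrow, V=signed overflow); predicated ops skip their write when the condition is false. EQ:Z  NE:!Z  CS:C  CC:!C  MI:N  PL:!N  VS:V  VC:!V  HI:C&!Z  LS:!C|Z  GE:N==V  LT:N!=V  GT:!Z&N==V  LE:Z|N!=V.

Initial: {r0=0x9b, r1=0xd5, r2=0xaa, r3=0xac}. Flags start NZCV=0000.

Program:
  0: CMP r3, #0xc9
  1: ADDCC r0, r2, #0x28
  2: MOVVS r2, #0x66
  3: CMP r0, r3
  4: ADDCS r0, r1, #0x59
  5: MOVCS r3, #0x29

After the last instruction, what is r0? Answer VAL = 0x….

VAL = 0x2e

[0] flags=1000 → (cmp)
[1] flags=1000 CC?T → r0=0xd2
[2] flags=1000 VS?F → skip
[3] flags=0010 → (cmp)
[4] flags=0010 CS?T → r0=0x2e
[5] flags=0010 CS?T → r3=0x29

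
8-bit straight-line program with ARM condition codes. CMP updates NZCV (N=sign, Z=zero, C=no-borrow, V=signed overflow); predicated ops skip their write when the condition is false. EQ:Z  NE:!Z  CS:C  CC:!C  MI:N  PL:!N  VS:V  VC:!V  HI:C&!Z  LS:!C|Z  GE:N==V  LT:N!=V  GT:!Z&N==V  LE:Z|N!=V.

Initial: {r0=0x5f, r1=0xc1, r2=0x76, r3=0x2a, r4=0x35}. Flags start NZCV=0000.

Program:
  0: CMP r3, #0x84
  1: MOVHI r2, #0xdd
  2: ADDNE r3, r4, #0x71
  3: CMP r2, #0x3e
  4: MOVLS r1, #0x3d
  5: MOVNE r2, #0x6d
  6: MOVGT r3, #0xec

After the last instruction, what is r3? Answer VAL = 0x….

VAL = 0xec

[0] flags=1001 → (cmp)
[1] flags=1001 HI?F → skip
[2] flags=1001 NE?T → r3=0xa6
[3] flags=0010 → (cmp)
[4] flags=0010 LS?F → skip
[5] flags=0010 NE?T → r2=0x6d
[6] flags=0010 GT?T → r3=0xec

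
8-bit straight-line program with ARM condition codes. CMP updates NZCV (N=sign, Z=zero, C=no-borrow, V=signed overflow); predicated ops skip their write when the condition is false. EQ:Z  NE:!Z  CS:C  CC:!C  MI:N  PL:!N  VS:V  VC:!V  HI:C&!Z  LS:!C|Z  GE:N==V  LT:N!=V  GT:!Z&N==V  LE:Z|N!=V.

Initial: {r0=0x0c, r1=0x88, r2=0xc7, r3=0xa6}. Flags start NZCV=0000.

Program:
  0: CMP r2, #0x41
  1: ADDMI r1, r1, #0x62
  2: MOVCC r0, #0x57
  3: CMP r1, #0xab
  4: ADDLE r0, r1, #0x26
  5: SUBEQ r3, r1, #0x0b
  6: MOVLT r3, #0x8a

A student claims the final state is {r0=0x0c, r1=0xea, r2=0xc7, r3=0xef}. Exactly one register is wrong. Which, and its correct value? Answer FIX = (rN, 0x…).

0: ✓ CMP  NZCV=1010
1: ✓ ADDMI  r1←0xea
2: · MOVCC
3: ✓ CMP  NZCV=0010
4: · ADDLE
5: · SUBEQ
6: · MOVLT

FIX = (r3, 0xa6)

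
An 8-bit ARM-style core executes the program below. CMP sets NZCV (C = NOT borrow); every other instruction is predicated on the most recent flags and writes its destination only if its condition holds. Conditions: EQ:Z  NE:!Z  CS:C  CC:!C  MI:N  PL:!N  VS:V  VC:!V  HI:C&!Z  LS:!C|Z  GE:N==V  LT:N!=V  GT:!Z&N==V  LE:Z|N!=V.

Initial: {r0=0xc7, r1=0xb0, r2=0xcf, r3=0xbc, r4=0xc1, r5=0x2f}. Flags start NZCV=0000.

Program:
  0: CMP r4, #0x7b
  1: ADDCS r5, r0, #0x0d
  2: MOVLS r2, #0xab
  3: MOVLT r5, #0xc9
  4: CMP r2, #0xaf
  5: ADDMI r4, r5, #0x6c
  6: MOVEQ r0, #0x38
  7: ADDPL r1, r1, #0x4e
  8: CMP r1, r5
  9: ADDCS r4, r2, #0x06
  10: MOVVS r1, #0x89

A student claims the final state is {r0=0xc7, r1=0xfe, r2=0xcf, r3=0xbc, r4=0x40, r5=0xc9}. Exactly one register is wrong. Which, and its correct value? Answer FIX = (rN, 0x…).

[0] flags=0011 → (cmp)
[1] flags=0011 CS?T → r5=0xd4
[2] flags=0011 LS?F → skip
[3] flags=0011 LT?T → r5=0xc9
[4] flags=0010 → (cmp)
[5] flags=0010 MI?F → skip
[6] flags=0010 EQ?F → skip
[7] flags=0010 PL?T → r1=0xfe
[8] flags=0010 → (cmp)
[9] flags=0010 CS?T → r4=0xd5
[10] flags=0010 VS?F → skip

FIX = (r4, 0xd5)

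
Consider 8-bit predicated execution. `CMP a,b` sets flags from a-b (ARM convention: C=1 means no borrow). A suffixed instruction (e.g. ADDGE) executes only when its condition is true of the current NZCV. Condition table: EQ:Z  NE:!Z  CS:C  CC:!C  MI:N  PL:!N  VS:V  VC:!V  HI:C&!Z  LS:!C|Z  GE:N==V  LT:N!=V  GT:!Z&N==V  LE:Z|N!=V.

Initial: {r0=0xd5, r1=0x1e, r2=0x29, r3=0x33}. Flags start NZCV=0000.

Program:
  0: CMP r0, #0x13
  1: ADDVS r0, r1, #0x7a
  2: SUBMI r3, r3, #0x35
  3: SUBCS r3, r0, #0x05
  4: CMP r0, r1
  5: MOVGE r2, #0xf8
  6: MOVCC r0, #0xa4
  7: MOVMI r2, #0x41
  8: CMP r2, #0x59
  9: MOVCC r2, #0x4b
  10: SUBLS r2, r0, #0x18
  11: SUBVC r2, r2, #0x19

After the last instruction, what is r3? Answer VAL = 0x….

VAL = 0xd0

0: ✓ CMP  NZCV=1010
1: · ADDVS
2: ✓ SUBMI  r3←0xfe
3: ✓ SUBCS  r3←0xd0
4: ✓ CMP  NZCV=1010
5: · MOVGE
6: · MOVCC
7: ✓ MOVMI  r2←0x41
8: ✓ CMP  NZCV=1000
9: ✓ MOVCC  r2←0x4b
10: ✓ SUBLS  r2←0xbd
11: ✓ SUBVC  r2←0xa4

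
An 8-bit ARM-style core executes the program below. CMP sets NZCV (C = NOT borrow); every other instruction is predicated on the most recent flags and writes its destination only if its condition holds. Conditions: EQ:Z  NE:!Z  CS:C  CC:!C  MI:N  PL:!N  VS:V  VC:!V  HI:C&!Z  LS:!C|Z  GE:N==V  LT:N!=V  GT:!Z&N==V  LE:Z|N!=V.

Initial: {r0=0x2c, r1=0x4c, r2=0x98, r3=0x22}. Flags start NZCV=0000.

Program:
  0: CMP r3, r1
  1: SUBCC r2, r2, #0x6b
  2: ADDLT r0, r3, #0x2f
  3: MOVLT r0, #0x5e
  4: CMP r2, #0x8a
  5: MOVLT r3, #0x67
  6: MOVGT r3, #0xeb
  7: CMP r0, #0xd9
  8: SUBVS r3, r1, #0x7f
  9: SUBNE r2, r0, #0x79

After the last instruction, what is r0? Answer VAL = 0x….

VAL = 0x5e

0: ✓ CMP  NZCV=1000
1: ✓ SUBCC  r2←0x2d
2: ✓ ADDLT  r0←0x51
3: ✓ MOVLT  r0←0x5e
4: ✓ CMP  NZCV=1001
5: · MOVLT
6: ✓ MOVGT  r3←0xeb
7: ✓ CMP  NZCV=1001
8: ✓ SUBVS  r3←0xcd
9: ✓ SUBNE  r2←0xe5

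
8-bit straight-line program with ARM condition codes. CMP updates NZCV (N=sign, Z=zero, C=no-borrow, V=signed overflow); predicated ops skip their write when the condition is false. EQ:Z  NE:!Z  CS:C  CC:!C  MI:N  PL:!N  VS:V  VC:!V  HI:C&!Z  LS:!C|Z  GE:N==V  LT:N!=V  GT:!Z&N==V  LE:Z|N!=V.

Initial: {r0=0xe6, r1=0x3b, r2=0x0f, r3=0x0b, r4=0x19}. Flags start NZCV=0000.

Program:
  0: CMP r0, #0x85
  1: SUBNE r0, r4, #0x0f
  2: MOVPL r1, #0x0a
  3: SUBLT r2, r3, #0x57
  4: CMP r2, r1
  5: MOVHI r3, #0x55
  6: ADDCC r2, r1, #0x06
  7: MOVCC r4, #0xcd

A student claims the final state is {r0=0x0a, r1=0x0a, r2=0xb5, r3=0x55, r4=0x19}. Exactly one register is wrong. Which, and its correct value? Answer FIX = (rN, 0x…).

0: ✓ CMP  NZCV=0010
1: ✓ SUBNE  r0←0x0a
2: ✓ MOVPL  r1←0x0a
3: · SUBLT
4: ✓ CMP  NZCV=0010
5: ✓ MOVHI  r3←0x55
6: · ADDCC
7: · MOVCC

FIX = (r2, 0x0f)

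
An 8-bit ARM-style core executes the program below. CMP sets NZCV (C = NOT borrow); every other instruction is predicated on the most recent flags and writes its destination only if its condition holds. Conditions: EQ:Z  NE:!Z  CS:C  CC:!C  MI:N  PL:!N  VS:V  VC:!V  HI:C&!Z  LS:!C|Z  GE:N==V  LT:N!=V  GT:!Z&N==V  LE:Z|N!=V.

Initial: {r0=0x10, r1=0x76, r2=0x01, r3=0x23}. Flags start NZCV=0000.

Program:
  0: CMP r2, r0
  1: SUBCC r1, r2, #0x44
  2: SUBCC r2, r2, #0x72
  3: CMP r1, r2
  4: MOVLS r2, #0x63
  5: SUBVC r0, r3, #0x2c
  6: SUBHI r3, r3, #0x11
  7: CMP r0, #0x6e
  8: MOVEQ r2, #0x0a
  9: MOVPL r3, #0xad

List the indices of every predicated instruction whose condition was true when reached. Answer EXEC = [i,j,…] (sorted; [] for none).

EXEC = [1,2,5,6]

0: ✓ CMP  NZCV=1000
1: ✓ SUBCC  r1←0xbd
2: ✓ SUBCC  r2←0x8f
3: ✓ CMP  NZCV=0010
4: · MOVLS
5: ✓ SUBVC  r0←0xf7
6: ✓ SUBHI  r3←0x12
7: ✓ CMP  NZCV=1010
8: · MOVEQ
9: · MOVPL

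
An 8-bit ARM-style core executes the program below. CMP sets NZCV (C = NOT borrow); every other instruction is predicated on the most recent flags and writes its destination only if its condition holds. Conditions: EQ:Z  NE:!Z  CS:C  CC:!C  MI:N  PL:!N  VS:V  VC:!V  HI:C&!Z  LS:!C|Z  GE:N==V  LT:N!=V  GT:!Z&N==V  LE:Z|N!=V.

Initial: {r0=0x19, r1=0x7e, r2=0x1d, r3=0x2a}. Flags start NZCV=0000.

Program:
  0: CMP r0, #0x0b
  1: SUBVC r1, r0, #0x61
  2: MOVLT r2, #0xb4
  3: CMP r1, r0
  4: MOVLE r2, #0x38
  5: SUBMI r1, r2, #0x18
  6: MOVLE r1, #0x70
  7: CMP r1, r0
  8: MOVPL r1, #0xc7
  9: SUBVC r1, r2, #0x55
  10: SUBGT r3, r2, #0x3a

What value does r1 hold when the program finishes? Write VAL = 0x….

[0] flags=0010 → (cmp)
[1] flags=0010 VC?T → r1=0xb8
[2] flags=0010 LT?F → skip
[3] flags=1010 → (cmp)
[4] flags=1010 LE?T → r2=0x38
[5] flags=1010 MI?T → r1=0x20
[6] flags=1010 LE?T → r1=0x70
[7] flags=0010 → (cmp)
[8] flags=0010 PL?T → r1=0xc7
[9] flags=0010 VC?T → r1=0xe3
[10] flags=0010 GT?T → r3=0xfe

VAL = 0xe3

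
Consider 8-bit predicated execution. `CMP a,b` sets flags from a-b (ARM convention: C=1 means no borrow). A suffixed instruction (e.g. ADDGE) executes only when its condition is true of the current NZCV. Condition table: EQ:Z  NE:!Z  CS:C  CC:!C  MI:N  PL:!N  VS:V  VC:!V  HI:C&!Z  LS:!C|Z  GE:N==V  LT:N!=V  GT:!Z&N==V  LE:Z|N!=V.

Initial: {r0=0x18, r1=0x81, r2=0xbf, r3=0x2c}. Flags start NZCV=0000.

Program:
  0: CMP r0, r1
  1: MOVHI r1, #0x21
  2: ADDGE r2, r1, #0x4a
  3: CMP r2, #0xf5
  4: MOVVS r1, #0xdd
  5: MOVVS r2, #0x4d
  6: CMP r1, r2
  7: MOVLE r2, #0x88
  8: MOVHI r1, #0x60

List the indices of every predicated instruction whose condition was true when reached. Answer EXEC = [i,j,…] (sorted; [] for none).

0: ✓ CMP  NZCV=1001
1: · MOVHI
2: ✓ ADDGE  r2←0xcb
3: ✓ CMP  NZCV=1000
4: · MOVVS
5: · MOVVS
6: ✓ CMP  NZCV=1000
7: ✓ MOVLE  r2←0x88
8: · MOVHI

EXEC = [2,7]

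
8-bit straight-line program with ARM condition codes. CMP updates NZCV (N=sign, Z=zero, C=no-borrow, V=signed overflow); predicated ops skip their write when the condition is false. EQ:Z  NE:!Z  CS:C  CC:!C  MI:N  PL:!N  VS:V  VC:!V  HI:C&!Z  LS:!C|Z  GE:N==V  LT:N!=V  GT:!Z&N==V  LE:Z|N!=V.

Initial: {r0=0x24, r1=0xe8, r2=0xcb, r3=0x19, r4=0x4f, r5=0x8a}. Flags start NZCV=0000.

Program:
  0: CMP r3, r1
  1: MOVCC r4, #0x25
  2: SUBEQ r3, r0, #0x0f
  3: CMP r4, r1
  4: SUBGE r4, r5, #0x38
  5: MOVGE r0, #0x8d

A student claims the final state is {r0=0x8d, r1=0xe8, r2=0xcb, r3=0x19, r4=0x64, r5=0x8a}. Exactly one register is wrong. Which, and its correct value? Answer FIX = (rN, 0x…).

[0] flags=0000 → (cmp)
[1] flags=0000 CC?T → r4=0x25
[2] flags=0000 EQ?F → skip
[3] flags=0000 → (cmp)
[4] flags=0000 GE?T → r4=0x52
[5] flags=0000 GE?T → r0=0x8d

FIX = (r4, 0x52)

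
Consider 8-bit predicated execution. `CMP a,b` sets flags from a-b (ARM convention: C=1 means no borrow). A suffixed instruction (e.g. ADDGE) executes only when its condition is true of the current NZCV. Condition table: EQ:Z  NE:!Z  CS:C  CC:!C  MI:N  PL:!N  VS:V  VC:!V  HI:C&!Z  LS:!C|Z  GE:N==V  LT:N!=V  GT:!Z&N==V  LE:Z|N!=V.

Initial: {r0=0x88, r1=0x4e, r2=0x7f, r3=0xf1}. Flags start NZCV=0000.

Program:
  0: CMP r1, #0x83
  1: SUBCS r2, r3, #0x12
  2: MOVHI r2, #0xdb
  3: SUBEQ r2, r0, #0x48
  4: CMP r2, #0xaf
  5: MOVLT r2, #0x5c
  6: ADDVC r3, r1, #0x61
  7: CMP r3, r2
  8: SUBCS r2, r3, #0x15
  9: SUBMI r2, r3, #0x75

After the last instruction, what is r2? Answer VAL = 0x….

VAL = 0xdc

0: ✓ CMP  NZCV=1001
1: · SUBCS
2: · MOVHI
3: · SUBEQ
4: ✓ CMP  NZCV=1001
5: · MOVLT
6: · ADDVC
7: ✓ CMP  NZCV=0011
8: ✓ SUBCS  r2←0xdc
9: · SUBMI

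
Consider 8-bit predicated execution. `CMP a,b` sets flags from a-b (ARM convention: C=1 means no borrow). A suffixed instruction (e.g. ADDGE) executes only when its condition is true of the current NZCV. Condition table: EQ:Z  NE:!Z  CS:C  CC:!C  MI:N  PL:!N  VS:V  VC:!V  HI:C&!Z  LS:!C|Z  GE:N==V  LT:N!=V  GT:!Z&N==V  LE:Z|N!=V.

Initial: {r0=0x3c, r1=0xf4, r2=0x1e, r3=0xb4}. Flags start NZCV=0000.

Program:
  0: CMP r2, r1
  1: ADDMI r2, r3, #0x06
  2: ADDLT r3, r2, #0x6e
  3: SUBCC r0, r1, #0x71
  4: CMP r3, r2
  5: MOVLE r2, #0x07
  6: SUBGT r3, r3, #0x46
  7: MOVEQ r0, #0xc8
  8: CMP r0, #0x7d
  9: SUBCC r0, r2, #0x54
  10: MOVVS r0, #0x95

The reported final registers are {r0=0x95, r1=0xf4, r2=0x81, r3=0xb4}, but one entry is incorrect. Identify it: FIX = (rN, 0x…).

[0] flags=0000 → (cmp)
[1] flags=0000 MI?F → skip
[2] flags=0000 LT?F → skip
[3] flags=0000 CC?T → r0=0x83
[4] flags=1010 → (cmp)
[5] flags=1010 LE?T → r2=0x07
[6] flags=1010 GT?F → skip
[7] flags=1010 EQ?F → skip
[8] flags=0011 → (cmp)
[9] flags=0011 CC?F → skip
[10] flags=0011 VS?T → r0=0x95

FIX = (r2, 0x07)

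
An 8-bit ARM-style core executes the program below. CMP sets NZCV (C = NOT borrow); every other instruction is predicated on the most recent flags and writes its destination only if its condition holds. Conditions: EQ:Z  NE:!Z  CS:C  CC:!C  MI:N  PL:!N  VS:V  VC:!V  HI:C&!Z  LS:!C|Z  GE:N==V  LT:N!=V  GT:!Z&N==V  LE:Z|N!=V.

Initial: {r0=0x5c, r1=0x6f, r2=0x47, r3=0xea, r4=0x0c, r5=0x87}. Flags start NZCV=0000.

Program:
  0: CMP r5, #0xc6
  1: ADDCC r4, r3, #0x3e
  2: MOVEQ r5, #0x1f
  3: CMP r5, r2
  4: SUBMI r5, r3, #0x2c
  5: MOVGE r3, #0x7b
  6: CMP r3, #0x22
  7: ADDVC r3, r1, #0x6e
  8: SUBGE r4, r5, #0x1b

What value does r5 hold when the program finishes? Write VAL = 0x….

[0] flags=1000 → (cmp)
[1] flags=1000 CC?T → r4=0x28
[2] flags=1000 EQ?F → skip
[3] flags=0011 → (cmp)
[4] flags=0011 MI?F → skip
[5] flags=0011 GE?F → skip
[6] flags=1010 → (cmp)
[7] flags=1010 VC?T → r3=0xdd
[8] flags=1010 GE?F → skip

VAL = 0x87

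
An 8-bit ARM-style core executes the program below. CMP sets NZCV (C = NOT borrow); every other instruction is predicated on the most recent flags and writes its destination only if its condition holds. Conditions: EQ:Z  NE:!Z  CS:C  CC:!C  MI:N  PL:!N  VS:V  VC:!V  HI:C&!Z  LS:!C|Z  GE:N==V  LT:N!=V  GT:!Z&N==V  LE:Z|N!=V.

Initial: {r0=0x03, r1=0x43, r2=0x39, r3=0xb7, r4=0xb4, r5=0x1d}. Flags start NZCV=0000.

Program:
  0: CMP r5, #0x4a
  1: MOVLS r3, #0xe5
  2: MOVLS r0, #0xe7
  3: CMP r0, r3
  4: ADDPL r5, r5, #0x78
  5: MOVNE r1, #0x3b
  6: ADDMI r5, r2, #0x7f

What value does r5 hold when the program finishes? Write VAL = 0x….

0: ✓ CMP  NZCV=1000
1: ✓ MOVLS  r3←0xe5
2: ✓ MOVLS  r0←0xe7
3: ✓ CMP  NZCV=0010
4: ✓ ADDPL  r5←0x95
5: ✓ MOVNE  r1←0x3b
6: · ADDMI

VAL = 0x95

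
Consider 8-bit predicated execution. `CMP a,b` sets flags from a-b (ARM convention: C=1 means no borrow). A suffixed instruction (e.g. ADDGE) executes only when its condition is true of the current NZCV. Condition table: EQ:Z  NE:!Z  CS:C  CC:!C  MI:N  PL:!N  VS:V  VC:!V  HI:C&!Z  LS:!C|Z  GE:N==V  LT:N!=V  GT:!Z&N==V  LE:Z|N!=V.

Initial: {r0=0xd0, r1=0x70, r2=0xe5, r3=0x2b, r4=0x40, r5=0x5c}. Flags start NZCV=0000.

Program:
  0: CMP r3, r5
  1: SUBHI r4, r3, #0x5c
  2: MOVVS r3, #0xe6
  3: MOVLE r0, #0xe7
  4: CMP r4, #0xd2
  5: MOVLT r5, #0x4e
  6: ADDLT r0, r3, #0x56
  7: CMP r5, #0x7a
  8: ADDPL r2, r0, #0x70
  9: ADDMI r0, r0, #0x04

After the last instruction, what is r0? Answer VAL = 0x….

VAL = 0xeb

0: ✓ CMP  NZCV=1000
1: · SUBHI
2: · MOVVS
3: ✓ MOVLE  r0←0xe7
4: ✓ CMP  NZCV=0000
5: · MOVLT
6: · ADDLT
7: ✓ CMP  NZCV=1000
8: · ADDPL
9: ✓ ADDMI  r0←0xeb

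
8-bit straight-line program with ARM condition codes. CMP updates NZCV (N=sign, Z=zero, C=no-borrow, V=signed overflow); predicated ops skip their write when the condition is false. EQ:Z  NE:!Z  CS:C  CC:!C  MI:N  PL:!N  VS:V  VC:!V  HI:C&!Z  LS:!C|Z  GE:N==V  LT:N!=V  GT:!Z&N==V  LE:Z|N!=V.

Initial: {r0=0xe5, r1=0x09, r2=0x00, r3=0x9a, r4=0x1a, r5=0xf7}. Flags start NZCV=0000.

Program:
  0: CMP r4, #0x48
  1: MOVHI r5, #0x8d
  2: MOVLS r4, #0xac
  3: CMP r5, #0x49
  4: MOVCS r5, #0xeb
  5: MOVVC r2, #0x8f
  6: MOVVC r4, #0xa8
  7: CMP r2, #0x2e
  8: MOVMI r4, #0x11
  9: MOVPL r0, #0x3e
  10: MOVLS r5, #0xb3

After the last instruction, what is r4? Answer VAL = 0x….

VAL = 0xa8

[0] flags=1000 → (cmp)
[1] flags=1000 HI?F → skip
[2] flags=1000 LS?T → r4=0xac
[3] flags=1010 → (cmp)
[4] flags=1010 CS?T → r5=0xeb
[5] flags=1010 VC?T → r2=0x8f
[6] flags=1010 VC?T → r4=0xa8
[7] flags=0011 → (cmp)
[8] flags=0011 MI?F → skip
[9] flags=0011 PL?T → r0=0x3e
[10] flags=0011 LS?F → skip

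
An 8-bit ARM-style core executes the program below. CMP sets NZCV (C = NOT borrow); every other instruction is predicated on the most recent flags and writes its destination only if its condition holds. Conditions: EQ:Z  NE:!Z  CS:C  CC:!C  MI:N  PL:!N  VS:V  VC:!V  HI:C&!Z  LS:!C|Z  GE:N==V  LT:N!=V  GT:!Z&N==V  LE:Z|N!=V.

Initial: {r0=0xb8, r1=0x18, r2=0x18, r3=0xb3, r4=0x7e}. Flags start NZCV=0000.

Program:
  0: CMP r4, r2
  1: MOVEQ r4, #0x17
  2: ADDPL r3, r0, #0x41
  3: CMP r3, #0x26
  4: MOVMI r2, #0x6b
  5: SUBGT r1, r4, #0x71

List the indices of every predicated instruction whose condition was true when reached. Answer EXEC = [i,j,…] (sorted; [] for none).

0: ✓ CMP  NZCV=0010
1: · MOVEQ
2: ✓ ADDPL  r3←0xf9
3: ✓ CMP  NZCV=1010
4: ✓ MOVMI  r2←0x6b
5: · SUBGT

EXEC = [2,4]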